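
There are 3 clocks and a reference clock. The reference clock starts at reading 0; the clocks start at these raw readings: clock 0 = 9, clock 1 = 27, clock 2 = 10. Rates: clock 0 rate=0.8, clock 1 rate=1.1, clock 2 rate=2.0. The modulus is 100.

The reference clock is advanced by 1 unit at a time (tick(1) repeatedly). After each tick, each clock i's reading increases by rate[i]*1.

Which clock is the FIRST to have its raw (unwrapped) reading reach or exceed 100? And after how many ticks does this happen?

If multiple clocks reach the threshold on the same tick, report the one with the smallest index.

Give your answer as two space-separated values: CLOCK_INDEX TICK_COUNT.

Answer: 2 45

Derivation:
clock 0: start=9, rate=0.8, needs 100-9 = 91; ticks = ceil(91/0.8) = ceil(113.7500) = 114; reading at tick 114 = 9 + 0.8*114 = 100.2000
clock 1: start=27, rate=1.1, needs 100-27 = 73; ticks = ceil(73/1.1) = ceil(66.3636) = 67; reading at tick 67 = 27 + 1.1*67 = 100.7000
clock 2: start=10, rate=2.0, needs 100-10 = 90; ticks = ceil(90/2.0) = ceil(45.0000) = 45; reading at tick 45 = 10 + 2.0*45 = 100.0000
Minimum tick count = 45; winners = [2]; smallest index = 2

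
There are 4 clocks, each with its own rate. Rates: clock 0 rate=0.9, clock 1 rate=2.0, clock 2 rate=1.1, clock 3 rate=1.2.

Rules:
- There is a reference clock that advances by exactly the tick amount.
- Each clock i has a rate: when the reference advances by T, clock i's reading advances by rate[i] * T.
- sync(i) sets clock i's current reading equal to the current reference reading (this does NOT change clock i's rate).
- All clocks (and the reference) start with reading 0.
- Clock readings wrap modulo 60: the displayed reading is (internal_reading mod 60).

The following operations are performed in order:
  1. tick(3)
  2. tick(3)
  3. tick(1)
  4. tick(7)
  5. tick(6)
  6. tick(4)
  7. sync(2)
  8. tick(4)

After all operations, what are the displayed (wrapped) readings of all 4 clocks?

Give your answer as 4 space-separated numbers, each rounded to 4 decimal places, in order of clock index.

After op 1 tick(3): ref=3.0000 raw=[2.7000 6.0000 3.3000 3.6000]
After op 2 tick(3): ref=6.0000 raw=[5.4000 12.0000 6.6000 7.2000]
After op 3 tick(1): ref=7.0000 raw=[6.3000 14.0000 7.7000 8.4000]
After op 4 tick(7): ref=14.0000 raw=[12.6000 28.0000 15.4000 16.8000]
After op 5 tick(6): ref=20.0000 raw=[18.0000 40.0000 22.0000 24.0000]
After op 6 tick(4): ref=24.0000 raw=[21.6000 48.0000 26.4000 28.8000]
After op 7 sync(2): ref=24.0000 raw=[21.6000 48.0000 24.0000 28.8000]
After op 8 tick(4): ref=28.0000 raw=[25.2000 56.0000 28.4000 33.6000]
Wrap final raw readings (mod 60): 25.2000 mod 60 = 25.2000; 56.0000 mod 60 = 56.0000; 28.4000 mod 60 = 28.4000; 33.6000 mod 60 = 33.6000

Answer: 25.2000 56.0000 28.4000 33.6000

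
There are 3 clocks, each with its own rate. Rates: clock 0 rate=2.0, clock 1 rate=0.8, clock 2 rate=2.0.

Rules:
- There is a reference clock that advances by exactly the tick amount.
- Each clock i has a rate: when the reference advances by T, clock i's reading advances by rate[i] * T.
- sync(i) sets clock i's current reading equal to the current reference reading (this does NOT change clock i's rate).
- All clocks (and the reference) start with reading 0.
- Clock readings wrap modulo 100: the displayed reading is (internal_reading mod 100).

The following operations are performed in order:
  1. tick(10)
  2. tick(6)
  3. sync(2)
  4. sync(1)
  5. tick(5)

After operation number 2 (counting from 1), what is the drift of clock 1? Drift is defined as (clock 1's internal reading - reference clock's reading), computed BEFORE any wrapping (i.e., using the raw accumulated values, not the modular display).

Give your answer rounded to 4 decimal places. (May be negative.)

Answer: -3.2000

Derivation:
After op 1 tick(10): ref=10.0000 raw=[20.0000 8.0000 20.0000]
After op 2 tick(6): ref=16.0000 raw=[32.0000 12.8000 32.0000]
Drift of clock 1 after op 2: 12.8000 - 16.0000 = -3.2000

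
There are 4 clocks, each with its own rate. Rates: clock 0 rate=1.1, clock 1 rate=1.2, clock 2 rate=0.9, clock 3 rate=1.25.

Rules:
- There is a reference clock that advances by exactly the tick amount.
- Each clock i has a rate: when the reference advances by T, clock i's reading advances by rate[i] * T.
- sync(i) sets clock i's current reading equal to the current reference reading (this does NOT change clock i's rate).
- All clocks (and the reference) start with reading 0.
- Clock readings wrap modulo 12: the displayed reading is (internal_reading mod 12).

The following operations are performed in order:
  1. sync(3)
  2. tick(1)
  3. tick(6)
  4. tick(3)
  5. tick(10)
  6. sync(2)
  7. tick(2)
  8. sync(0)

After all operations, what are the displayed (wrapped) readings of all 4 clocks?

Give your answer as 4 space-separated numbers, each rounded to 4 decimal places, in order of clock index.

Answer: 10.0000 2.4000 9.8000 3.5000

Derivation:
After op 1 sync(3): ref=0.0000 raw=[0.0000 0.0000 0.0000 0.0000]
After op 2 tick(1): ref=1.0000 raw=[1.1000 1.2000 0.9000 1.2500]
After op 3 tick(6): ref=7.0000 raw=[7.7000 8.4000 6.3000 8.7500]
After op 4 tick(3): ref=10.0000 raw=[11.0000 12.0000 9.0000 12.5000]
After op 5 tick(10): ref=20.0000 raw=[22.0000 24.0000 18.0000 25.0000]
After op 6 sync(2): ref=20.0000 raw=[22.0000 24.0000 20.0000 25.0000]
After op 7 tick(2): ref=22.0000 raw=[24.2000 26.4000 21.8000 27.5000]
After op 8 sync(0): ref=22.0000 raw=[22.0000 26.4000 21.8000 27.5000]
Wrap final raw readings (mod 12): 22.0000 mod 12 = 10.0000; 26.4000 mod 12 = 2.4000; 21.8000 mod 12 = 9.8000; 27.5000 mod 12 = 3.5000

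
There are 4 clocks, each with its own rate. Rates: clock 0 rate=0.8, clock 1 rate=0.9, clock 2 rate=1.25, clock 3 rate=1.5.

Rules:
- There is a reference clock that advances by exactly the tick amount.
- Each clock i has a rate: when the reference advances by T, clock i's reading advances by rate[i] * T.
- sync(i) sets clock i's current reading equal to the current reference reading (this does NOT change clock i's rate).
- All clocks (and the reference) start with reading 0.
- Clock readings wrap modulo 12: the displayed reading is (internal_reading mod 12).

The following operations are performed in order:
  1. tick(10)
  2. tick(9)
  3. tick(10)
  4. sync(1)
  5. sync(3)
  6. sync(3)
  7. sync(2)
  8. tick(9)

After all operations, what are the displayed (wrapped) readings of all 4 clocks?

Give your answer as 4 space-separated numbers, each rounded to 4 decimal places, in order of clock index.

Answer: 6.4000 1.1000 4.2500 6.5000

Derivation:
After op 1 tick(10): ref=10.0000 raw=[8.0000 9.0000 12.5000 15.0000]
After op 2 tick(9): ref=19.0000 raw=[15.2000 17.1000 23.7500 28.5000]
After op 3 tick(10): ref=29.0000 raw=[23.2000 26.1000 36.2500 43.5000]
After op 4 sync(1): ref=29.0000 raw=[23.2000 29.0000 36.2500 43.5000]
After op 5 sync(3): ref=29.0000 raw=[23.2000 29.0000 36.2500 29.0000]
After op 6 sync(3): ref=29.0000 raw=[23.2000 29.0000 36.2500 29.0000]
After op 7 sync(2): ref=29.0000 raw=[23.2000 29.0000 29.0000 29.0000]
After op 8 tick(9): ref=38.0000 raw=[30.4000 37.1000 40.2500 42.5000]
Wrap final raw readings (mod 12): 30.4000 mod 12 = 6.4000; 37.1000 mod 12 = 1.1000; 40.2500 mod 12 = 4.2500; 42.5000 mod 12 = 6.5000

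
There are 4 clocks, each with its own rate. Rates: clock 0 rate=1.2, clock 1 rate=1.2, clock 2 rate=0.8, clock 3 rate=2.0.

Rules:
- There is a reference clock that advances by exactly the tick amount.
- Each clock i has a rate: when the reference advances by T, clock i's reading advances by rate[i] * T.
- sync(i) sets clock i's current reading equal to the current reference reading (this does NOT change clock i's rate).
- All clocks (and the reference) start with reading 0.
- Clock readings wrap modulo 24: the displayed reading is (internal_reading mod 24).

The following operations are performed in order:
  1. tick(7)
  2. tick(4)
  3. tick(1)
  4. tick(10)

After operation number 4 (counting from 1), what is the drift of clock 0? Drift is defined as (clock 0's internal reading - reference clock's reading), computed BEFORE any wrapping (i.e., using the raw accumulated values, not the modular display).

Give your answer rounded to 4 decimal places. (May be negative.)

After op 1 tick(7): ref=7.0000 raw=[8.4000 8.4000 5.6000 14.0000]
After op 2 tick(4): ref=11.0000 raw=[13.2000 13.2000 8.8000 22.0000]
After op 3 tick(1): ref=12.0000 raw=[14.4000 14.4000 9.6000 24.0000]
After op 4 tick(10): ref=22.0000 raw=[26.4000 26.4000 17.6000 44.0000]
Drift of clock 0 after op 4: 26.4000 - 22.0000 = 4.4000

Answer: 4.4000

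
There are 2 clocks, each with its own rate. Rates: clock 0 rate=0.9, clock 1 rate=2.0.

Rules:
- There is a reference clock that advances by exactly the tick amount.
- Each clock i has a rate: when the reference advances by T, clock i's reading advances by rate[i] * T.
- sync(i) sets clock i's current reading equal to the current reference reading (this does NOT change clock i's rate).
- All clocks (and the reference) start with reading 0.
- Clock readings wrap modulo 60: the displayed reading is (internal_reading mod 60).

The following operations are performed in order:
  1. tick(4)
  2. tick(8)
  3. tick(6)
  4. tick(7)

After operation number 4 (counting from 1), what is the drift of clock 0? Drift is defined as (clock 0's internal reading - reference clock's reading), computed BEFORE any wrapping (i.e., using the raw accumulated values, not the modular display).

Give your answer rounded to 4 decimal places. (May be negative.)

After op 1 tick(4): ref=4.0000 raw=[3.6000 8.0000]
After op 2 tick(8): ref=12.0000 raw=[10.8000 24.0000]
After op 3 tick(6): ref=18.0000 raw=[16.2000 36.0000]
After op 4 tick(7): ref=25.0000 raw=[22.5000 50.0000]
Drift of clock 0 after op 4: 22.5000 - 25.0000 = -2.5000

Answer: -2.5000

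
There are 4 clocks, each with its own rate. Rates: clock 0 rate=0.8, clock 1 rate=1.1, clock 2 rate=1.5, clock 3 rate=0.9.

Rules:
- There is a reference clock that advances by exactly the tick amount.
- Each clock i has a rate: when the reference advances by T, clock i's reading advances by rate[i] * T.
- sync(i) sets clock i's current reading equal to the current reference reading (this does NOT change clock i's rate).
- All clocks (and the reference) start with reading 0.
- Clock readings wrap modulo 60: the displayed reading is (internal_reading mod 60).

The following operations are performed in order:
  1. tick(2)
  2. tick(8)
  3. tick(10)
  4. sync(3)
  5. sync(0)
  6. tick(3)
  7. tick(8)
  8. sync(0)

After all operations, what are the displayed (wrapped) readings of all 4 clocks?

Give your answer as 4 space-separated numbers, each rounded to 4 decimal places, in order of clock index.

After op 1 tick(2): ref=2.0000 raw=[1.6000 2.2000 3.0000 1.8000]
After op 2 tick(8): ref=10.0000 raw=[8.0000 11.0000 15.0000 9.0000]
After op 3 tick(10): ref=20.0000 raw=[16.0000 22.0000 30.0000 18.0000]
After op 4 sync(3): ref=20.0000 raw=[16.0000 22.0000 30.0000 20.0000]
After op 5 sync(0): ref=20.0000 raw=[20.0000 22.0000 30.0000 20.0000]
After op 6 tick(3): ref=23.0000 raw=[22.4000 25.3000 34.5000 22.7000]
After op 7 tick(8): ref=31.0000 raw=[28.8000 34.1000 46.5000 29.9000]
After op 8 sync(0): ref=31.0000 raw=[31.0000 34.1000 46.5000 29.9000]
Wrap final raw readings (mod 60): 31.0000 mod 60 = 31.0000; 34.1000 mod 60 = 34.1000; 46.5000 mod 60 = 46.5000; 29.9000 mod 60 = 29.9000

Answer: 31.0000 34.1000 46.5000 29.9000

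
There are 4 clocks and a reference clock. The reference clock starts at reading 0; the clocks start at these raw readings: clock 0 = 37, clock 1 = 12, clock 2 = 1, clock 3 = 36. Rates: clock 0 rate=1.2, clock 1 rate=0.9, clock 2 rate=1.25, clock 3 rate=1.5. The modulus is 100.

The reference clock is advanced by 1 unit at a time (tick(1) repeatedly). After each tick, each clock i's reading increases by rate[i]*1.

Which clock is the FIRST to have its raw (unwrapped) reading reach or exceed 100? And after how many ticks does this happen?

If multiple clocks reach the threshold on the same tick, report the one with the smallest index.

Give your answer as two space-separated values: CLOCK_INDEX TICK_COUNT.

clock 0: start=37, rate=1.2, needs 100-37 = 63; ticks = ceil(63/1.2) = ceil(52.5000) = 53; reading at tick 53 = 37 + 1.2*53 = 100.6000
clock 1: start=12, rate=0.9, needs 100-12 = 88; ticks = ceil(88/0.9) = ceil(97.7778) = 98; reading at tick 98 = 12 + 0.9*98 = 100.2000
clock 2: start=1, rate=1.25, needs 100-1 = 99; ticks = ceil(99/1.25) = ceil(79.2000) = 80; reading at tick 80 = 1 + 1.25*80 = 101.0000
clock 3: start=36, rate=1.5, needs 100-36 = 64; ticks = ceil(64/1.5) = ceil(42.6667) = 43; reading at tick 43 = 36 + 1.5*43 = 100.5000
Minimum tick count = 43; winners = [3]; smallest index = 3

Answer: 3 43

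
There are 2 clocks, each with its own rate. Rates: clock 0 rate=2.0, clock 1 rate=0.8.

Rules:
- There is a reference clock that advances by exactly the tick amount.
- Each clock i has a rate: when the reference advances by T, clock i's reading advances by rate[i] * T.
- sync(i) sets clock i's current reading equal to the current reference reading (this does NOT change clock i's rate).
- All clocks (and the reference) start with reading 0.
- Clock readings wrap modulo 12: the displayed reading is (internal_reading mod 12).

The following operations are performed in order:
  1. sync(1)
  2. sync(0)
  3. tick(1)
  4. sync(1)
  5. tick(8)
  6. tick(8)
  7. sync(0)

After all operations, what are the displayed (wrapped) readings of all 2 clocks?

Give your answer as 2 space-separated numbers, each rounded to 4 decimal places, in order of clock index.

After op 1 sync(1): ref=0.0000 raw=[0.0000 0.0000]
After op 2 sync(0): ref=0.0000 raw=[0.0000 0.0000]
After op 3 tick(1): ref=1.0000 raw=[2.0000 0.8000]
After op 4 sync(1): ref=1.0000 raw=[2.0000 1.0000]
After op 5 tick(8): ref=9.0000 raw=[18.0000 7.4000]
After op 6 tick(8): ref=17.0000 raw=[34.0000 13.8000]
After op 7 sync(0): ref=17.0000 raw=[17.0000 13.8000]
Wrap final raw readings (mod 12): 17.0000 mod 12 = 5.0000; 13.8000 mod 12 = 1.8000

Answer: 5.0000 1.8000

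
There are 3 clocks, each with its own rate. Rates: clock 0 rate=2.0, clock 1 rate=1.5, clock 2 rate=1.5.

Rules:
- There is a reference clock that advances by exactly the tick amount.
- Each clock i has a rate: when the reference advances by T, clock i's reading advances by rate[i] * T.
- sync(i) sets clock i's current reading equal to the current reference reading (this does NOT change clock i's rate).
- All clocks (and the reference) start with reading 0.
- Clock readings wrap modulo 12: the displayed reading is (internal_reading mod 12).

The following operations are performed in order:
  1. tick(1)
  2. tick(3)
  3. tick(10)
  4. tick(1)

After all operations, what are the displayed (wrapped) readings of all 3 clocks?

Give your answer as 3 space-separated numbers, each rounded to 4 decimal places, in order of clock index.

After op 1 tick(1): ref=1.0000 raw=[2.0000 1.5000 1.5000]
After op 2 tick(3): ref=4.0000 raw=[8.0000 6.0000 6.0000]
After op 3 tick(10): ref=14.0000 raw=[28.0000 21.0000 21.0000]
After op 4 tick(1): ref=15.0000 raw=[30.0000 22.5000 22.5000]
Wrap final raw readings (mod 12): 30.0000 mod 12 = 6.0000; 22.5000 mod 12 = 10.5000; 22.5000 mod 12 = 10.5000

Answer: 6.0000 10.5000 10.5000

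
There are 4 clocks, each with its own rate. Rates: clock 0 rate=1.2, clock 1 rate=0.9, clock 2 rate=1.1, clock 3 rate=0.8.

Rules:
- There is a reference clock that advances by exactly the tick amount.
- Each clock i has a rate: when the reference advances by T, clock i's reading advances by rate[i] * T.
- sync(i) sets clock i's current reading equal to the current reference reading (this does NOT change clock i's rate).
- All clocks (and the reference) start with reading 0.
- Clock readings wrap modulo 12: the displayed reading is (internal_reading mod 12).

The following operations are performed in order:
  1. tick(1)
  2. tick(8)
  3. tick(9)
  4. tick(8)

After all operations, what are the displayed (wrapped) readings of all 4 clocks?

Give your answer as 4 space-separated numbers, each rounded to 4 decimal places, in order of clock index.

Answer: 7.2000 11.4000 4.6000 8.8000

Derivation:
After op 1 tick(1): ref=1.0000 raw=[1.2000 0.9000 1.1000 0.8000]
After op 2 tick(8): ref=9.0000 raw=[10.8000 8.1000 9.9000 7.2000]
After op 3 tick(9): ref=18.0000 raw=[21.6000 16.2000 19.8000 14.4000]
After op 4 tick(8): ref=26.0000 raw=[31.2000 23.4000 28.6000 20.8000]
Wrap final raw readings (mod 12): 31.2000 mod 12 = 7.2000; 23.4000 mod 12 = 11.4000; 28.6000 mod 12 = 4.6000; 20.8000 mod 12 = 8.8000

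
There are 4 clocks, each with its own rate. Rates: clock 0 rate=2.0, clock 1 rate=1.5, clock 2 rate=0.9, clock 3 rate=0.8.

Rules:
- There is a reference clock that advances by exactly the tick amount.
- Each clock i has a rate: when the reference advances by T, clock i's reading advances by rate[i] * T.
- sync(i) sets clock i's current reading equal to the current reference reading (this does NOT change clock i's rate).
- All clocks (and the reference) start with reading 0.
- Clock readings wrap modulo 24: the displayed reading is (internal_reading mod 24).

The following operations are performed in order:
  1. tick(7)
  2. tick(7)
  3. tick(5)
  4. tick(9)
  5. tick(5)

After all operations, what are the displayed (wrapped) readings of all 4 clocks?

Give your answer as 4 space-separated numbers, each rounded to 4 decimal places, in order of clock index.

Answer: 18.0000 1.5000 5.7000 2.4000

Derivation:
After op 1 tick(7): ref=7.0000 raw=[14.0000 10.5000 6.3000 5.6000]
After op 2 tick(7): ref=14.0000 raw=[28.0000 21.0000 12.6000 11.2000]
After op 3 tick(5): ref=19.0000 raw=[38.0000 28.5000 17.1000 15.2000]
After op 4 tick(9): ref=28.0000 raw=[56.0000 42.0000 25.2000 22.4000]
After op 5 tick(5): ref=33.0000 raw=[66.0000 49.5000 29.7000 26.4000]
Wrap final raw readings (mod 24): 66.0000 mod 24 = 18.0000; 49.5000 mod 24 = 1.5000; 29.7000 mod 24 = 5.7000; 26.4000 mod 24 = 2.4000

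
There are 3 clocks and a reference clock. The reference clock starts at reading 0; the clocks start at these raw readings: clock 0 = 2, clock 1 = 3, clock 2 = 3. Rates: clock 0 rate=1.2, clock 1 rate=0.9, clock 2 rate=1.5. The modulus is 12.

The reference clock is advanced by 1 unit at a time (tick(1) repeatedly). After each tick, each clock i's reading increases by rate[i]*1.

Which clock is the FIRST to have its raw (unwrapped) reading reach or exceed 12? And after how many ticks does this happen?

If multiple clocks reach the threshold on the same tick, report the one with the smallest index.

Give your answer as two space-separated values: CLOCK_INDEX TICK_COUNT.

clock 0: start=2, rate=1.2, needs 12-2 = 10; ticks = ceil(10/1.2) = ceil(8.3333) = 9; reading at tick 9 = 2 + 1.2*9 = 12.8000
clock 1: start=3, rate=0.9, needs 12-3 = 9; ticks = ceil(9/0.9) = ceil(10.0000) = 10; reading at tick 10 = 3 + 0.9*10 = 12.0000
clock 2: start=3, rate=1.5, needs 12-3 = 9; ticks = ceil(9/1.5) = ceil(6.0000) = 6; reading at tick 6 = 3 + 1.5*6 = 12.0000
Minimum tick count = 6; winners = [2]; smallest index = 2

Answer: 2 6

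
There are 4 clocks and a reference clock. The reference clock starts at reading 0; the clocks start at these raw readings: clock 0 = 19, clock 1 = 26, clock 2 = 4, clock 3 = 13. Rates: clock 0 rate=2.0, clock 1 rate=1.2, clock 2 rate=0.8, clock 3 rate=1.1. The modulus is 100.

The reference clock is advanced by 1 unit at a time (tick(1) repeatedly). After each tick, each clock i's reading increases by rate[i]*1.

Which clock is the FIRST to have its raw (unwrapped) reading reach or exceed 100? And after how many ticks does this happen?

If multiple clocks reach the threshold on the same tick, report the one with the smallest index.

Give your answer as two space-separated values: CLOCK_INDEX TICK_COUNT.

Answer: 0 41

Derivation:
clock 0: start=19, rate=2.0, needs 100-19 = 81; ticks = ceil(81/2.0) = ceil(40.5000) = 41; reading at tick 41 = 19 + 2.0*41 = 101.0000
clock 1: start=26, rate=1.2, needs 100-26 = 74; ticks = ceil(74/1.2) = ceil(61.6667) = 62; reading at tick 62 = 26 + 1.2*62 = 100.4000
clock 2: start=4, rate=0.8, needs 100-4 = 96; ticks = ceil(96/0.8) = ceil(120.0000) = 120; reading at tick 120 = 4 + 0.8*120 = 100.0000
clock 3: start=13, rate=1.1, needs 100-13 = 87; ticks = ceil(87/1.1) = ceil(79.0909) = 80; reading at tick 80 = 13 + 1.1*80 = 101.0000
Minimum tick count = 41; winners = [0]; smallest index = 0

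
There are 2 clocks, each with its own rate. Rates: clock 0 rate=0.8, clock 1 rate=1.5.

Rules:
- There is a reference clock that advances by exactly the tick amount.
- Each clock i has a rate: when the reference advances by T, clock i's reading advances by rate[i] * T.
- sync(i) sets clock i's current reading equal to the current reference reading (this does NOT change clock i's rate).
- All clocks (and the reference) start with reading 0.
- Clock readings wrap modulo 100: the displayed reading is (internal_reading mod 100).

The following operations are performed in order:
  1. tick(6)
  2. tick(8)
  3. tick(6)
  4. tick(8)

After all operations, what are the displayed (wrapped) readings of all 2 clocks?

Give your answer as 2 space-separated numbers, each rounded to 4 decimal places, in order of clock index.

Answer: 22.4000 42.0000

Derivation:
After op 1 tick(6): ref=6.0000 raw=[4.8000 9.0000]
After op 2 tick(8): ref=14.0000 raw=[11.2000 21.0000]
After op 3 tick(6): ref=20.0000 raw=[16.0000 30.0000]
After op 4 tick(8): ref=28.0000 raw=[22.4000 42.0000]
Wrap final raw readings (mod 100): 22.4000 mod 100 = 22.4000; 42.0000 mod 100 = 42.0000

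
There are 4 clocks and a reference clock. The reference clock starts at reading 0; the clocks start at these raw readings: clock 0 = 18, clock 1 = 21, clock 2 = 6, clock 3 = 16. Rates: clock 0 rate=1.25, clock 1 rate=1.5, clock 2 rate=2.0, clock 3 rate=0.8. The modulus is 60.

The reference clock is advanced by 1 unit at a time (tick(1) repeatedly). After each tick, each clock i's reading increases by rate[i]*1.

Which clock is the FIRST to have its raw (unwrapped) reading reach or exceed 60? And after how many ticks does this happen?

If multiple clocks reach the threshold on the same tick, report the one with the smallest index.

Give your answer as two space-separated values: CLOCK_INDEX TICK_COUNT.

clock 0: start=18, rate=1.25, needs 60-18 = 42; ticks = ceil(42/1.25) = ceil(33.6000) = 34; reading at tick 34 = 18 + 1.25*34 = 60.5000
clock 1: start=21, rate=1.5, needs 60-21 = 39; ticks = ceil(39/1.5) = ceil(26.0000) = 26; reading at tick 26 = 21 + 1.5*26 = 60.0000
clock 2: start=6, rate=2.0, needs 60-6 = 54; ticks = ceil(54/2.0) = ceil(27.0000) = 27; reading at tick 27 = 6 + 2.0*27 = 60.0000
clock 3: start=16, rate=0.8, needs 60-16 = 44; ticks = ceil(44/0.8) = ceil(55.0000) = 55; reading at tick 55 = 16 + 0.8*55 = 60.0000
Minimum tick count = 26; winners = [1]; smallest index = 1

Answer: 1 26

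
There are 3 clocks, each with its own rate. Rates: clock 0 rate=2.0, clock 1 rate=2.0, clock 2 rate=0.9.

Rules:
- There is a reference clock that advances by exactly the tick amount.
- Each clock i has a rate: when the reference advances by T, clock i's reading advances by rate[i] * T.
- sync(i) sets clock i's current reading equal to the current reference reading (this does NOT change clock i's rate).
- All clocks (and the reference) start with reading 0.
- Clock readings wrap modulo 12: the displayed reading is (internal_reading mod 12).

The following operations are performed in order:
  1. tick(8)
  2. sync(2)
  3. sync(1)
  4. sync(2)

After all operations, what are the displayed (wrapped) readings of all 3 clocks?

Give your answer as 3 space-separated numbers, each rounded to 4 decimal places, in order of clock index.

After op 1 tick(8): ref=8.0000 raw=[16.0000 16.0000 7.2000]
After op 2 sync(2): ref=8.0000 raw=[16.0000 16.0000 8.0000]
After op 3 sync(1): ref=8.0000 raw=[16.0000 8.0000 8.0000]
After op 4 sync(2): ref=8.0000 raw=[16.0000 8.0000 8.0000]
Wrap final raw readings (mod 12): 16.0000 mod 12 = 4.0000; 8.0000 mod 12 = 8.0000; 8.0000 mod 12 = 8.0000

Answer: 4.0000 8.0000 8.0000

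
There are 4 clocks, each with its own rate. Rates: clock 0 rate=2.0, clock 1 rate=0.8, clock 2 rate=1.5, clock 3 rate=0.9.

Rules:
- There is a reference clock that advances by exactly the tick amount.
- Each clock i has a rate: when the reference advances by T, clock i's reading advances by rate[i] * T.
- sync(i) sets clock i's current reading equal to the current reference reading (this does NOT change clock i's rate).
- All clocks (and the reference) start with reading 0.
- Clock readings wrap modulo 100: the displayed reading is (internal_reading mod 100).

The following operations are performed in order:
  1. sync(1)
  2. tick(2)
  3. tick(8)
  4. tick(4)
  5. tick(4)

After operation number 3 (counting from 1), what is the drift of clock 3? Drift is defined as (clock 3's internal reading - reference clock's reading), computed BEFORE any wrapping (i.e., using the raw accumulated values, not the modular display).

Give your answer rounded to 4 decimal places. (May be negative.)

After op 1 sync(1): ref=0.0000 raw=[0.0000 0.0000 0.0000 0.0000]
After op 2 tick(2): ref=2.0000 raw=[4.0000 1.6000 3.0000 1.8000]
After op 3 tick(8): ref=10.0000 raw=[20.0000 8.0000 15.0000 9.0000]
Drift of clock 3 after op 3: 9.0000 - 10.0000 = -1.0000

Answer: -1.0000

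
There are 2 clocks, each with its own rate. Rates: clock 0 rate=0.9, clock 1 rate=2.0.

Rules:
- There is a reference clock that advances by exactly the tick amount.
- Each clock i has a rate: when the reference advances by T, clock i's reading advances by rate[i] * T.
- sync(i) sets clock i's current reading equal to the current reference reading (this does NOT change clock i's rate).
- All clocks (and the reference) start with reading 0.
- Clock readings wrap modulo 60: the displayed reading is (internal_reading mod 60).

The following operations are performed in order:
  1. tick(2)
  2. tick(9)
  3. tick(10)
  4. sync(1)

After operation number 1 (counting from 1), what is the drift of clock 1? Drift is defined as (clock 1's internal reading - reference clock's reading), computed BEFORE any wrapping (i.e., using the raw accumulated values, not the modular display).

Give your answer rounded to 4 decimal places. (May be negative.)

Answer: 2.0000

Derivation:
After op 1 tick(2): ref=2.0000 raw=[1.8000 4.0000]
Drift of clock 1 after op 1: 4.0000 - 2.0000 = 2.0000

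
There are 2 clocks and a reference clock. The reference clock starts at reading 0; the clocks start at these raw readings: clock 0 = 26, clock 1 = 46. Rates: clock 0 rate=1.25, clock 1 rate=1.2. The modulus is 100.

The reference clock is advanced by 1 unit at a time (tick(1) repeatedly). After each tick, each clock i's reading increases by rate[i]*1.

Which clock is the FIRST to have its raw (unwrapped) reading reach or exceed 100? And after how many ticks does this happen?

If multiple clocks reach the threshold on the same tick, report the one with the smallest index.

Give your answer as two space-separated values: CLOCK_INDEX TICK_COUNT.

Answer: 1 45

Derivation:
clock 0: start=26, rate=1.25, needs 100-26 = 74; ticks = ceil(74/1.25) = ceil(59.2000) = 60; reading at tick 60 = 26 + 1.25*60 = 101.0000
clock 1: start=46, rate=1.2, needs 100-46 = 54; ticks = ceil(54/1.2) = ceil(45.0000) = 45; reading at tick 45 = 46 + 1.2*45 = 100.0000
Minimum tick count = 45; winners = [1]; smallest index = 1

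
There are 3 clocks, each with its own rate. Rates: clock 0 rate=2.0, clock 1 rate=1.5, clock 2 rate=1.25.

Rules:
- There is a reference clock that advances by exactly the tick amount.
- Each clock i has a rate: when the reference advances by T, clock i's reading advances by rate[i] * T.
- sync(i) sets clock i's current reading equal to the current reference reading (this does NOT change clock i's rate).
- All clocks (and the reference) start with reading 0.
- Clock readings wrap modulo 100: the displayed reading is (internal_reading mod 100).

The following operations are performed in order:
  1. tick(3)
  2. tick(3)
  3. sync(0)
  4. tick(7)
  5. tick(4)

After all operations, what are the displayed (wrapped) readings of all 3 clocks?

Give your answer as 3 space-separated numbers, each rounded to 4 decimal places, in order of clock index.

After op 1 tick(3): ref=3.0000 raw=[6.0000 4.5000 3.7500]
After op 2 tick(3): ref=6.0000 raw=[12.0000 9.0000 7.5000]
After op 3 sync(0): ref=6.0000 raw=[6.0000 9.0000 7.5000]
After op 4 tick(7): ref=13.0000 raw=[20.0000 19.5000 16.2500]
After op 5 tick(4): ref=17.0000 raw=[28.0000 25.5000 21.2500]
Wrap final raw readings (mod 100): 28.0000 mod 100 = 28.0000; 25.5000 mod 100 = 25.5000; 21.2500 mod 100 = 21.2500

Answer: 28.0000 25.5000 21.2500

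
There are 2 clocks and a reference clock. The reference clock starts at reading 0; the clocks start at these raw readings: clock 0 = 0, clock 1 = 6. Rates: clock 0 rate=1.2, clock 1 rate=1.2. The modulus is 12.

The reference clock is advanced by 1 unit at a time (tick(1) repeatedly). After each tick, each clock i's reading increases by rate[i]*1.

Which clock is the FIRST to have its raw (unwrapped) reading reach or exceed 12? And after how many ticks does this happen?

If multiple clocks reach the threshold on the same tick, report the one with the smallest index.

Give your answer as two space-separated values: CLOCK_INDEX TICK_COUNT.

clock 0: start=0, rate=1.2, needs 12-0 = 12; ticks = ceil(12/1.2) = ceil(10.0000) = 10; reading at tick 10 = 0 + 1.2*10 = 12.0000
clock 1: start=6, rate=1.2, needs 12-6 = 6; ticks = ceil(6/1.2) = ceil(5.0000) = 5; reading at tick 5 = 6 + 1.2*5 = 12.0000
Minimum tick count = 5; winners = [1]; smallest index = 1

Answer: 1 5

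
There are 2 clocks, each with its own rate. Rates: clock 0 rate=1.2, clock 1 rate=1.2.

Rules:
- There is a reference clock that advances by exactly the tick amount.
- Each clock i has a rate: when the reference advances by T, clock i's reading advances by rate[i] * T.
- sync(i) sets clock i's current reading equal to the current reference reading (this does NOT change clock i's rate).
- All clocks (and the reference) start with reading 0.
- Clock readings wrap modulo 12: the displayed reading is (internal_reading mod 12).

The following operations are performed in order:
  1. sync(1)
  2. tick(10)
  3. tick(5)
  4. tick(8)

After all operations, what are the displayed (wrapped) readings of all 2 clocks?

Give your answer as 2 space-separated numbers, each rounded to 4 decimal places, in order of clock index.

After op 1 sync(1): ref=0.0000 raw=[0.0000 0.0000]
After op 2 tick(10): ref=10.0000 raw=[12.0000 12.0000]
After op 3 tick(5): ref=15.0000 raw=[18.0000 18.0000]
After op 4 tick(8): ref=23.0000 raw=[27.6000 27.6000]
Wrap final raw readings (mod 12): 27.6000 mod 12 = 3.6000; 27.6000 mod 12 = 3.6000

Answer: 3.6000 3.6000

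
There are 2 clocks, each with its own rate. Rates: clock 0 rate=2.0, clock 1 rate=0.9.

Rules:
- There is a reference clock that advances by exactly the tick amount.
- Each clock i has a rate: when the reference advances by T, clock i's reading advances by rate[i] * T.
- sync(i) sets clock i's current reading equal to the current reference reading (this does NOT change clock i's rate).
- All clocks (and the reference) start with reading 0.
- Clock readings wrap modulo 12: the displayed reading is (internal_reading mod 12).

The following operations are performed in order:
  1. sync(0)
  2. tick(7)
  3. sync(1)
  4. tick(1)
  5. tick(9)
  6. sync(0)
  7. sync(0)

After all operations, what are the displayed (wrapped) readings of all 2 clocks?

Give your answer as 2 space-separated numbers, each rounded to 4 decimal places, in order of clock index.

After op 1 sync(0): ref=0.0000 raw=[0.0000 0.0000]
After op 2 tick(7): ref=7.0000 raw=[14.0000 6.3000]
After op 3 sync(1): ref=7.0000 raw=[14.0000 7.0000]
After op 4 tick(1): ref=8.0000 raw=[16.0000 7.9000]
After op 5 tick(9): ref=17.0000 raw=[34.0000 16.0000]
After op 6 sync(0): ref=17.0000 raw=[17.0000 16.0000]
After op 7 sync(0): ref=17.0000 raw=[17.0000 16.0000]
Wrap final raw readings (mod 12): 17.0000 mod 12 = 5.0000; 16.0000 mod 12 = 4.0000

Answer: 5.0000 4.0000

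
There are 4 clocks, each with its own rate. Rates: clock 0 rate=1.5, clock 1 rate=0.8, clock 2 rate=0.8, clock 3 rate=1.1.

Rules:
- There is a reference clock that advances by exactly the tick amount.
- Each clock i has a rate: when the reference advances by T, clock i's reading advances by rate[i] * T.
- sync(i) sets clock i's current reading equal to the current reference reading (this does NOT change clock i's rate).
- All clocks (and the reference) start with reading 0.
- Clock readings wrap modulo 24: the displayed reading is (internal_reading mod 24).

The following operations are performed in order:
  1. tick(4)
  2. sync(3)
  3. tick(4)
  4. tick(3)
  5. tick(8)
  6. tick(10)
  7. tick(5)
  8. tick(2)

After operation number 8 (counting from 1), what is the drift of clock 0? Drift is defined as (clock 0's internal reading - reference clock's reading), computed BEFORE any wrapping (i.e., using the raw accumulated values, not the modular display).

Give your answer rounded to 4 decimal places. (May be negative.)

After op 1 tick(4): ref=4.0000 raw=[6.0000 3.2000 3.2000 4.4000]
After op 2 sync(3): ref=4.0000 raw=[6.0000 3.2000 3.2000 4.0000]
After op 3 tick(4): ref=8.0000 raw=[12.0000 6.4000 6.4000 8.4000]
After op 4 tick(3): ref=11.0000 raw=[16.5000 8.8000 8.8000 11.7000]
After op 5 tick(8): ref=19.0000 raw=[28.5000 15.2000 15.2000 20.5000]
After op 6 tick(10): ref=29.0000 raw=[43.5000 23.2000 23.2000 31.5000]
After op 7 tick(5): ref=34.0000 raw=[51.0000 27.2000 27.2000 37.0000]
After op 8 tick(2): ref=36.0000 raw=[54.0000 28.8000 28.8000 39.2000]
Drift of clock 0 after op 8: 54.0000 - 36.0000 = 18.0000

Answer: 18.0000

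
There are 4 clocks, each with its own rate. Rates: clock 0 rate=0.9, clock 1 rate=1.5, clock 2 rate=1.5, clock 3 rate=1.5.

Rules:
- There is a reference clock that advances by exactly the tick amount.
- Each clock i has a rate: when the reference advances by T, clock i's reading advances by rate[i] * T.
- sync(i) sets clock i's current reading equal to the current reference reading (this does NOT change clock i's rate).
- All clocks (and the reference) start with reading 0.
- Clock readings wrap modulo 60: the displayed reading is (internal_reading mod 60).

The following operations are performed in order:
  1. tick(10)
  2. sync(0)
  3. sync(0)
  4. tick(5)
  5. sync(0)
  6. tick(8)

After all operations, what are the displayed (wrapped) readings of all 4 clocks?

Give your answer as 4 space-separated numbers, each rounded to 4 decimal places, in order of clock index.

Answer: 22.2000 34.5000 34.5000 34.5000

Derivation:
After op 1 tick(10): ref=10.0000 raw=[9.0000 15.0000 15.0000 15.0000]
After op 2 sync(0): ref=10.0000 raw=[10.0000 15.0000 15.0000 15.0000]
After op 3 sync(0): ref=10.0000 raw=[10.0000 15.0000 15.0000 15.0000]
After op 4 tick(5): ref=15.0000 raw=[14.5000 22.5000 22.5000 22.5000]
After op 5 sync(0): ref=15.0000 raw=[15.0000 22.5000 22.5000 22.5000]
After op 6 tick(8): ref=23.0000 raw=[22.2000 34.5000 34.5000 34.5000]
Wrap final raw readings (mod 60): 22.2000 mod 60 = 22.2000; 34.5000 mod 60 = 34.5000; 34.5000 mod 60 = 34.5000; 34.5000 mod 60 = 34.5000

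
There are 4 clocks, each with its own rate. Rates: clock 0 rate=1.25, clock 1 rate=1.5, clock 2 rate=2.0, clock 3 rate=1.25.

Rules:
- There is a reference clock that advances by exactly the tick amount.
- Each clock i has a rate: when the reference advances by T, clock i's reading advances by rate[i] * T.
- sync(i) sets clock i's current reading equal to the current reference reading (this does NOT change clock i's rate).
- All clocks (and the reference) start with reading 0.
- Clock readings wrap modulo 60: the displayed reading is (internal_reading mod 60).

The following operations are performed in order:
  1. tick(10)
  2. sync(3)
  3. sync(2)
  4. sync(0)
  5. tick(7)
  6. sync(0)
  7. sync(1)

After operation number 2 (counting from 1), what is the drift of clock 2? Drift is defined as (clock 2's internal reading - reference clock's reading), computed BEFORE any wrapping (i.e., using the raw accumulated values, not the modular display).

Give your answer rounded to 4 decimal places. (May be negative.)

Answer: 10.0000

Derivation:
After op 1 tick(10): ref=10.0000 raw=[12.5000 15.0000 20.0000 12.5000]
After op 2 sync(3): ref=10.0000 raw=[12.5000 15.0000 20.0000 10.0000]
Drift of clock 2 after op 2: 20.0000 - 10.0000 = 10.0000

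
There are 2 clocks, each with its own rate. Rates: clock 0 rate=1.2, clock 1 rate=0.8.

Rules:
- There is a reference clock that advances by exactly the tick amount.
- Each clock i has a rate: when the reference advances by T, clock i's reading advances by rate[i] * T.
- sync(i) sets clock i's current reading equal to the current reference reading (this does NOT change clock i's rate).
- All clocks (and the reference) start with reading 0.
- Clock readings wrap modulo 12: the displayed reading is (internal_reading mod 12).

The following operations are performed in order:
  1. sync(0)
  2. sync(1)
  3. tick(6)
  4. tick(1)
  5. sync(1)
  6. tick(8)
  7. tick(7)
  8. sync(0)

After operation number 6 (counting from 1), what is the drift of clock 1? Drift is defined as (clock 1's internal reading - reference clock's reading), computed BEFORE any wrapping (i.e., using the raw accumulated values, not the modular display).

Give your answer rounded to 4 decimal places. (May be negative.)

Answer: -1.6000

Derivation:
After op 1 sync(0): ref=0.0000 raw=[0.0000 0.0000]
After op 2 sync(1): ref=0.0000 raw=[0.0000 0.0000]
After op 3 tick(6): ref=6.0000 raw=[7.2000 4.8000]
After op 4 tick(1): ref=7.0000 raw=[8.4000 5.6000]
After op 5 sync(1): ref=7.0000 raw=[8.4000 7.0000]
After op 6 tick(8): ref=15.0000 raw=[18.0000 13.4000]
Drift of clock 1 after op 6: 13.4000 - 15.0000 = -1.6000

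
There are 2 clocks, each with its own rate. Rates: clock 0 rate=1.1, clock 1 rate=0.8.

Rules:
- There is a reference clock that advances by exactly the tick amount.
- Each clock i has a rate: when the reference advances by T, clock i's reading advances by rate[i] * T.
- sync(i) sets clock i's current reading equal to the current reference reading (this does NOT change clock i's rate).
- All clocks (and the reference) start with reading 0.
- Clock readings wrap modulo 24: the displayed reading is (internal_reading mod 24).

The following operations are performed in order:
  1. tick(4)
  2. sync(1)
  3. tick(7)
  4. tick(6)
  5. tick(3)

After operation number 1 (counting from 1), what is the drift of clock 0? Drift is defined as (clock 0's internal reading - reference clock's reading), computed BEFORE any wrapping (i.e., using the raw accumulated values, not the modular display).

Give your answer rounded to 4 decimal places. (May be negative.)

Answer: 0.4000

Derivation:
After op 1 tick(4): ref=4.0000 raw=[4.4000 3.2000]
Drift of clock 0 after op 1: 4.4000 - 4.0000 = 0.4000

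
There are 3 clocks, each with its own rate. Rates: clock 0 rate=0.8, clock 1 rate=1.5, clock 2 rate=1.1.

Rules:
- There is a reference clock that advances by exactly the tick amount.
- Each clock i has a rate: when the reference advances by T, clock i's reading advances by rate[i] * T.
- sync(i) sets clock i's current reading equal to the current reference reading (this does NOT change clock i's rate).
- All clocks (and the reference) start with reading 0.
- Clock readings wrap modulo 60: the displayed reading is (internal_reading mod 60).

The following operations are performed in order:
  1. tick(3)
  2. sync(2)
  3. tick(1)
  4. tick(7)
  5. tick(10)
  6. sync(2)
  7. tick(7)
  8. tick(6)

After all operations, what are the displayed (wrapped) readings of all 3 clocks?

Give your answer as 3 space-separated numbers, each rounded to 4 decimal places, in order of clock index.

Answer: 27.2000 51.0000 35.3000

Derivation:
After op 1 tick(3): ref=3.0000 raw=[2.4000 4.5000 3.3000]
After op 2 sync(2): ref=3.0000 raw=[2.4000 4.5000 3.0000]
After op 3 tick(1): ref=4.0000 raw=[3.2000 6.0000 4.1000]
After op 4 tick(7): ref=11.0000 raw=[8.8000 16.5000 11.8000]
After op 5 tick(10): ref=21.0000 raw=[16.8000 31.5000 22.8000]
After op 6 sync(2): ref=21.0000 raw=[16.8000 31.5000 21.0000]
After op 7 tick(7): ref=28.0000 raw=[22.4000 42.0000 28.7000]
After op 8 tick(6): ref=34.0000 raw=[27.2000 51.0000 35.3000]
Wrap final raw readings (mod 60): 27.2000 mod 60 = 27.2000; 51.0000 mod 60 = 51.0000; 35.3000 mod 60 = 35.3000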